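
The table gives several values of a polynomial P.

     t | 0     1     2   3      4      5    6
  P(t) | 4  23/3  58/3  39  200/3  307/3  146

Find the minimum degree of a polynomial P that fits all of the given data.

2

Forward differences of the values at t = 0, 1, 2, 3, 4, 5, 6:
  P  : 4  23/3  58/3  39  200/3  307/3  146
  Δ  : 11/3  35/3  59/3  83/3  107/3  131/3
  Δ^2: 8  8  8  8  8
  Δ^3: 0  0  0  0
  Δ^4: 0  0  0
  Δ^5: 0  0
  Δ^6: 0
The second differences are constant (8) and nonzero, while all higher differences vanish, so the minimal degree is 2.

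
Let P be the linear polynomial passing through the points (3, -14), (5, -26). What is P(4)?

Write P(u) = au + b. Substituting each data point gives a linear system:
  3a + b = -14
  5a + b = -26
Solving the system yields a = -6, b = 4.
So P(u) = -6u + 4.
Then P(4) = -20.

-20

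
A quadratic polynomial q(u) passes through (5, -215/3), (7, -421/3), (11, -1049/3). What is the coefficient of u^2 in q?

-3

Write q(u) = au^2 + bu + c. Substituting each data point gives a linear system:
  25a + 5b + c = -215/3
  49a + 7b + c = -421/3
  121a + 11b + c = -1049/3
Solving the system yields a = -3, b = 5/3, c = -5.
So q(u) = -3u^2 + (5/3)u - 5.
The leading coefficient is -3.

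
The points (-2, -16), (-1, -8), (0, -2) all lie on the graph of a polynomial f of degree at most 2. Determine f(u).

f(u) = -u^2 + 5u - 2

Using the Lagrange interpolation formula with nodes -2, -1, 0:
  L_0(u) = (u + 1)u / 2
  L_1(u) = (u + 2)u / -1
  L_2(u) = (u + 2)(u + 1) / 2
Then f(u) = -16·L_0(u) - 8·L_1(u) - 2·L_2(u).
Expanding and collecting terms gives f(u) = -u^2 + 5u - 2.
Check: f(-2) = -16. ✓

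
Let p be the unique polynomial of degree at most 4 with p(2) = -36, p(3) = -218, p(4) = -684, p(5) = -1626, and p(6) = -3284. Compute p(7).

Using the Lagrange interpolation formula with nodes 2, 3, 4, 5, 6:
  L_0(t) = (t - 3)(t - 4)(t - 5)(t - 6) / 24
  L_1(t) = (t - 2)(t - 4)(t - 5)(t - 6) / -6
  L_2(t) = (t - 2)(t - 3)(t - 5)(t - 6) / 4
  L_3(t) = (t - 2)(t - 3)(t - 4)(t - 6) / -6
  L_4(t) = (t - 2)(t - 3)(t - 4)(t - 5) / 24
Then p(t) = -36·L_0(t) - 218·L_1(t) - 684·L_2(t) - 1626·L_3(t) - 3284·L_4(t).
Expanding and collecting terms gives p(t) = -2t^4 - 4t^3 + 4t^2 + 4t + 4.
Evaluating at t = 7: p(7) = -5946.

-5946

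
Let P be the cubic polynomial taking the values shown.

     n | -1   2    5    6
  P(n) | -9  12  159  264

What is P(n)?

Write P(n) = an^3 + bn^2 + cn + d. Substituting each data point gives a linear system:
  -a + b - c + d = -9
  8a + 4b + 2c + d = 12
  125a + 25b + 5c + d = 159
  216a + 36b + 6c + d = 264
Solving the system yields a = 1, b = 1, c = 3, d = -6.
So P(n) = n³ + n² + 3n - 6.
Check: P(6) = 264. ✓

P(n) = n^3 + n^2 + 3n - 6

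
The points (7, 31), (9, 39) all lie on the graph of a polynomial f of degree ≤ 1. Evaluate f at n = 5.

23

Write f(n) = an + b. Substituting each data point gives a linear system:
  7a + b = 31
  9a + b = 39
Solving the system yields a = 4, b = 3.
So f(n) = 4n + 3.
Then f(5) = 23.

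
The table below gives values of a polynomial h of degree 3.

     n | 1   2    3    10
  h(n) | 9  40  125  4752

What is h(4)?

Write h(n) = an^3 + bn^2 + cn + d. Substituting each data point gives a linear system:
  a + b + c + d = 9
  8a + 4b + 2c + d = 40
  27a + 9b + 3c + d = 125
  1000a + 100b + 10c + d = 4752
Solving the system yields a = 5, b = -3, c = 5, d = 2.
So h(n) = 5n^3 - 3n^2 + 5n + 2.
Then h(4) = 294.

294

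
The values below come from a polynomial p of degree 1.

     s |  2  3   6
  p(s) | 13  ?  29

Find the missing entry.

17

The 2 known points determine the degree-1 polynomial uniquely.
Write p(s) = as + b. Substituting each data point gives a linear system:
  2a + b = 13
  6a + b = 29
Solving the system yields a = 4, b = 5.
So p(s) = 4s + 5.
Then p(3) = 17.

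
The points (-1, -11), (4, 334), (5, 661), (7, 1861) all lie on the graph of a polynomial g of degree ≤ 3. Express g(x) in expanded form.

Write g(x) = ax^3 + bx^2 + cx + d. Substituting each data point gives a linear system:
  -a + b - c + d = -11
  64a + 16b + 4c + d = 334
  125a + 25b + 5c + d = 661
  343a + 49b + 7c + d = 1861
Solving the system yields a = 6, b = -5, c = 6, d = 6.
So g(x) = 6x^3 - 5x^2 + 6x + 6.
Check: g(4) = 334. ✓

g(x) = 6x^3 - 5x^2 + 6x + 6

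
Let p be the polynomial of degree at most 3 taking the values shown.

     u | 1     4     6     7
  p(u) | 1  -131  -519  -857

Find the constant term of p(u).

Write p(u) = au^3 + bu^2 + cu + d. Substituting each data point gives a linear system:
  a + b + c + d = 1
  64a + 16b + 4c + d = -131
  216a + 36b + 6c + d = -519
  343a + 49b + 7c + d = -857
Solving the system yields a = -3, b = 3, c = 4, d = -3.
So p(u) = -3u^3 + 3u^2 + 4u - 3.
The constant term is -3.

-3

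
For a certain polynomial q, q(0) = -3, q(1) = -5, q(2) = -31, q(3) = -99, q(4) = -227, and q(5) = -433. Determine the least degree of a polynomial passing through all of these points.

3

Forward differences of the values at u = 0, 1, 2, 3, 4, 5:
  q  : -3  -5  -31  -99  -227  -433
  Δ  : -2  -26  -68  -128  -206
  Δ^2: -24  -42  -60  -78
  Δ^3: -18  -18  -18
  Δ^4: 0  0
  Δ^5: 0
The third differences are constant (-18) and nonzero, while all higher differences vanish, so the minimal degree is 3.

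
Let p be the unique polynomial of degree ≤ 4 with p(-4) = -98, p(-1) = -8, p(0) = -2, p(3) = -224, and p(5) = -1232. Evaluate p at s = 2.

Write p(s) = as^4 + bs^3 + cs^2 + ds + e. Substituting each data point gives a linear system:
  256a - 64b + 16c - 4d + e = -98
  a - b + c - d + e = -8
  e = -2
  81a + 27b + 9c + 3d + e = -224
  625a + 125b + 25c + 5d + e = -1232
Solving the system yields a = -1, b = -4, c = -5, d = 4, e = -2.
So p(s) = -s⁴ - 4s³ - 5s² + 4s - 2.
Then p(2) = -62.

-62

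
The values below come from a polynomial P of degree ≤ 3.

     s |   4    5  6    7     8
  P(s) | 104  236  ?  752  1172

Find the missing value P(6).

446

The 4 known points determine the degree-3 polynomial uniquely.
Write P(s) = as^3 + bs^2 + cs + d. Substituting each data point gives a linear system:
  64a + 16b + 4c + d = 104
  125a + 25b + 5c + d = 236
  343a + 49b + 7c + d = 752
  512a + 64b + 8c + d = 1172
Solving the system yields a = 3, b = -6, c = 3, d = -4.
So P(s) = 3s^3 - 6s^2 + 3s - 4.
Then P(6) = 446.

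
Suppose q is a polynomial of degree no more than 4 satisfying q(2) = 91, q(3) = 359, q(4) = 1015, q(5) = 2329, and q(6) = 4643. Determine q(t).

q(t) = 3t^4 + 3t^3 + 2t^2 + 6t - 1

Write q(t) = at^4 + bt^3 + ct^2 + dt + e. Substituting each data point gives a linear system:
  16a + 8b + 4c + 2d + e = 91
  81a + 27b + 9c + 3d + e = 359
  256a + 64b + 16c + 4d + e = 1015
  625a + 125b + 25c + 5d + e = 2329
  1296a + 216b + 36c + 6d + e = 4643
Solving the system yields a = 3, b = 3, c = 2, d = 6, e = -1.
So q(t) = 3t^4 + 3t^3 + 2t^2 + 6t - 1.
Check: q(3) = 359. ✓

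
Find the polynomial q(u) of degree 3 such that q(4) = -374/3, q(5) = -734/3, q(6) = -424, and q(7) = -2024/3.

Write q(u) = au^3 + bu^2 + cu + d. Substituting each data point gives a linear system:
  64a + 16b + 4c + d = -374/3
  125a + 25b + 5c + d = -734/3
  216a + 36b + 6c + d = -424
  343a + 49b + 7c + d = -2024/3
Solving the system yields a = -2, b = 1/3, c = -1, d = 2.
So q(u) = -2u^3 + (1/3)u^2 - u + 2.
Check: q(6) = -424. ✓

q(u) = -2u^3 + (1/3)u^2 - u + 2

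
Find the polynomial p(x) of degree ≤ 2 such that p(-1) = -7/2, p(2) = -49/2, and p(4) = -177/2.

Write p(x) = ax^2 + bx + c. Substituting each data point gives a linear system:
  a - b + c = -7/2
  4a + 2b + c = -49/2
  16a + 4b + c = -177/2
Solving the system yields a = -5, b = -2, c = -1/2.
So p(x) = -5x^2 - 2x - 1/2.
Check: p(-1) = -7/2. ✓

p(x) = -5x^2 - 2x - 1/2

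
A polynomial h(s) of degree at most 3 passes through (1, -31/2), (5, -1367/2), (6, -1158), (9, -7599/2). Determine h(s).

h(s) = -5s^3 - (3/2)s^2 - 3s - 6

Write h(s) = as^3 + bs^2 + cs + d. Substituting each data point gives a linear system:
  a + b + c + d = -31/2
  125a + 25b + 5c + d = -1367/2
  216a + 36b + 6c + d = -1158
  729a + 81b + 9c + d = -7599/2
Solving the system yields a = -5, b = -3/2, c = -3, d = -6.
So h(s) = -5s^3 - (3/2)s^2 - 3s - 6.
Check: h(6) = -1158. ✓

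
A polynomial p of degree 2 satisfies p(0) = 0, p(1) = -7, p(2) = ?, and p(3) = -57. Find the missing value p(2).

The 3 known points determine the degree-2 polynomial uniquely.
Write p(n) = an^2 + bn + c. Substituting each data point gives a linear system:
  c = 0
  a + b + c = -7
  9a + 3b + c = -57
Solving the system yields a = -6, b = -1, c = 0.
So p(n) = -6n^2 - n.
Then p(2) = -26.

-26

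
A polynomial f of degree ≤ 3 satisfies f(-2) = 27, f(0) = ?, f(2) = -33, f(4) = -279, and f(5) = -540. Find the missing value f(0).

The 4 known points determine the degree-3 polynomial uniquely.
Write f(u) = au^3 + bu^2 + cu + d. Substituting each data point gives a linear system:
  -8a + 4b - 2c + d = 27
  8a + 4b + 2c + d = -33
  64a + 16b + 4c + d = -279
  125a + 25b + 5c + d = -540
Solving the system yields a = -4, b = -2, c = 1, d = 5.
So f(u) = -4u^3 - 2u^2 + u + 5.
Then f(0) = 5.

5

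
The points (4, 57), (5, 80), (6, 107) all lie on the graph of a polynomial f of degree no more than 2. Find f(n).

Using the Lagrange interpolation formula with nodes 4, 5, 6:
  L_0(n) = (n - 5)(n - 6) / 2
  L_1(n) = (n - 4)(n - 6) / -1
  L_2(n) = (n - 4)(n - 5) / 2
Then f(n) = 57·L_0(n) + 80·L_1(n) + 107·L_2(n).
Expanding and collecting terms gives f(n) = 2n^2 + 5n + 5.
Check: f(6) = 107. ✓

f(n) = 2n^2 + 5n + 5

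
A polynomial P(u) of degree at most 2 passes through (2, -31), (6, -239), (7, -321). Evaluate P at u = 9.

Write P(u) = au^2 + bu + c. Substituting each data point gives a linear system:
  4a + 2b + c = -31
  36a + 6b + c = -239
  49a + 7b + c = -321
Solving the system yields a = -6, b = -4, c = 1.
So P(u) = -6u^2 - 4u + 1.
Then P(9) = -521.

-521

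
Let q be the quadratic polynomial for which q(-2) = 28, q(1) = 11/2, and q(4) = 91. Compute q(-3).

Using the Lagrange interpolation formula with nodes -2, 1, 4:
  L_0(s) = (s - 1)(s - 4) / 18
  L_1(s) = (s + 2)(s - 4) / -9
  L_2(s) = (s + 2)(s - 1) / 18
Then q(s) = 28·L_0(s) + 11/2·L_1(s) + 91·L_2(s).
Expanding and collecting terms gives q(s) = 6s² - (3/2)s + 1.
Evaluating at s = -3: q(-3) = 119/2.

119/2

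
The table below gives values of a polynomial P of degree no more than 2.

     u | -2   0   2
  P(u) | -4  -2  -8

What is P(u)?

P(u) = -u^2 - u - 2

Using the Lagrange interpolation formula with nodes -2, 0, 2:
  L_0(u) = u(u - 2) / 8
  L_1(u) = (u + 2)(u - 2) / -4
  L_2(u) = (u + 2)u / 8
Then P(u) = -4·L_0(u) - 2·L_1(u) - 8·L_2(u).
Expanding and collecting terms gives P(u) = -u^2 - u - 2.
Check: P(-2) = -4. ✓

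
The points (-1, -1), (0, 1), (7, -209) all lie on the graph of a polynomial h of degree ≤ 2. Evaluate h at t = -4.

-55

Write h(t) = at^2 + bt + c. Substituting each data point gives a linear system:
  a - b + c = -1
  c = 1
  49a + 7b + c = -209
Solving the system yields a = -4, b = -2, c = 1.
So h(t) = -4t^2 - 2t + 1.
Then h(-4) = -55.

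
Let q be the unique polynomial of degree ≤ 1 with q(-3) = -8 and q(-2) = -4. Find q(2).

Using the Lagrange interpolation formula with nodes -3, -2:
  L_0(s) = (s + 2) / -1
  L_1(s) = (s + 3) / 1
Then q(s) = -8·L_0(s) - 4·L_1(s).
Expanding and collecting terms gives q(s) = 4s + 4.
Evaluating at s = 2: q(2) = 12.

12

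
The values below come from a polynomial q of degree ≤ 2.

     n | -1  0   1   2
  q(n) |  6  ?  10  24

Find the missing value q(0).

On equispaced nodes a degree-2 polynomial has vanishing third forward difference, so
  - q(-1) + 3·q(0) - 3·q(1) + q(2) = 0.
Substituting the known values and solving for q(0):
  3·q(0) = 12
  q(0) = 4.

4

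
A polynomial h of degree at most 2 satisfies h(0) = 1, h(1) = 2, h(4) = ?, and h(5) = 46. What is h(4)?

The 3 known points determine the degree-2 polynomial uniquely.
Write h(x) = ax^2 + bx + c. Substituting each data point gives a linear system:
  c = 1
  a + b + c = 2
  25a + 5b + c = 46
Solving the system yields a = 2, b = -1, c = 1.
So h(x) = 2x^2 - x + 1.
Then h(4) = 29.

29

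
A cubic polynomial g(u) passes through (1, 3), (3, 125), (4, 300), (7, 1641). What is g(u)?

g(u) = 5u^3 - 2u^2 + 4u - 4

Write g(u) = au^3 + bu^2 + cu + d. Substituting each data point gives a linear system:
  a + b + c + d = 3
  27a + 9b + 3c + d = 125
  64a + 16b + 4c + d = 300
  343a + 49b + 7c + d = 1641
Solving the system yields a = 5, b = -2, c = 4, d = -4.
So g(u) = 5u³ - 2u² + 4u - 4.
Check: g(4) = 300. ✓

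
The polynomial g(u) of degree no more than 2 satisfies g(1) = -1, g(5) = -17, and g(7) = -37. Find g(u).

Using the Lagrange interpolation formula with nodes 1, 5, 7:
  L_0(u) = (u - 5)(u - 7) / 24
  L_1(u) = (u - 1)(u - 7) / -8
  L_2(u) = (u - 1)(u - 5) / 12
Then g(u) = -1·L_0(u) - 17·L_1(u) - 37·L_2(u).
Expanding and collecting terms gives g(u) = -u^2 + 2u - 2.
Check: g(7) = -37. ✓

g(u) = -u^2 + 2u - 2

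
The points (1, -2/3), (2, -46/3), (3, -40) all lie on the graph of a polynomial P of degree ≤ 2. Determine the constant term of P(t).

Write P(t) = at^2 + bt + c. Substituting each data point gives a linear system:
  a + b + c = -2/3
  4a + 2b + c = -46/3
  9a + 3b + c = -40
Solving the system yields a = -5, b = 1/3, c = 4.
So P(t) = -5t² + (1/3)t + 4.
The constant term is 4.

4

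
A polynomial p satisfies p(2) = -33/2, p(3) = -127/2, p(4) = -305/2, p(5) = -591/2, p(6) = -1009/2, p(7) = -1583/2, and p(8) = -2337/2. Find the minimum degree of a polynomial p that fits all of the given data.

3

Forward differences of the values at s = 2, 3, 4, 5, 6, 7, 8:
  p  : -33/2  -127/2  -305/2  -591/2  -1009/2  -1583/2  -2337/2
  Δ  : -47  -89  -143  -209  -287  -377
  Δ^2: -42  -54  -66  -78  -90
  Δ^3: -12  -12  -12  -12
  Δ^4: 0  0  0
  Δ^5: 0  0
  Δ^6: 0
The third differences are constant (-12) and nonzero, while all higher differences vanish, so the minimal degree is 3.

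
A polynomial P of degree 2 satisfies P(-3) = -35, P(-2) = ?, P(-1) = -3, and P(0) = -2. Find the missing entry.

-14

On equispaced nodes a degree-2 polynomial has vanishing third forward difference, so
  - P(-3) + 3·P(-2) - 3·P(-1) + P(0) = 0.
Substituting the known values and solving for P(-2):
  3·P(-2) = -42
  P(-2) = -14.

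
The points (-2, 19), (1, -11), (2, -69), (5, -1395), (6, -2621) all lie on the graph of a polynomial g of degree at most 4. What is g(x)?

Write g(x) = ax^4 + bx^3 + cx^2 + dx + e. Substituting each data point gives a linear system:
  16a - 8b + 4c - 2d + e = 19
  a + b + c + d + e = -11
  16a + 8b + 4c + 2d + e = -69
  625a + 125b + 25c + 5d + e = -1395
  1296a + 216b + 36c + 6d + e = -2621
Solving the system yields a = -1, b = -6, c = -1, d = 2, e = -5.
So g(x) = -x^4 - 6x^3 - x^2 + 2x - 5.
Check: g(-2) = 19. ✓

g(x) = -x^4 - 6x^3 - x^2 + 2x - 5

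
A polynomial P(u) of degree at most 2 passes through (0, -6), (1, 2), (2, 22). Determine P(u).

P(u) = 6u^2 + 2u - 6

Write P(u) = au^2 + bu + c. Substituting each data point gives a linear system:
  c = -6
  a + b + c = 2
  4a + 2b + c = 22
Solving the system yields a = 6, b = 2, c = -6.
So P(u) = 6u^2 + 2u - 6.
Check: P(1) = 2. ✓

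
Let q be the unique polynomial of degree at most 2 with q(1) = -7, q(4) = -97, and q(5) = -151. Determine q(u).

Using the Lagrange interpolation formula with nodes 1, 4, 5:
  L_0(u) = (u - 4)(u - 5) / 12
  L_1(u) = (u - 1)(u - 5) / -3
  L_2(u) = (u - 1)(u - 4) / 4
Then q(u) = -7·L_0(u) - 97·L_1(u) - 151·L_2(u).
Expanding and collecting terms gives q(u) = -6u^2 - 1.
Check: q(5) = -151. ✓

q(u) = -6u^2 - 1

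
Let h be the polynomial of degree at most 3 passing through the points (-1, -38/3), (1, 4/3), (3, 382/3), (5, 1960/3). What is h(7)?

Write h(x) = ax^3 + bx^2 + cx + d. Substituting each data point gives a linear system:
  -a + b - c + d = -38/3
  a + b + c + d = 4/3
  27a + 9b + 3c + d = 382/3
  125a + 25b + 5c + d = 1960/3
Solving the system yields a = 6, b = -4, c = 1, d = -5/3.
So h(x) = 6x³ - 4x² + x - 5/3.
Then h(7) = 5602/3.

5602/3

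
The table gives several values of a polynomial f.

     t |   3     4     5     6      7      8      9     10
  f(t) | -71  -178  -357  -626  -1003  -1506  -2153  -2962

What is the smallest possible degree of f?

Forward differences of the values at t = 3, 4, 5, 6, 7, 8, 9, 10:
  f  : -71  -178  -357  -626  -1003  -1506  -2153  -2962
  Δ  : -107  -179  -269  -377  -503  -647  -809
  Δ^2: -72  -90  -108  -126  -144  -162
  Δ^3: -18  -18  -18  -18  -18
  Δ^4: 0  0  0  0
  Δ^5: 0  0  0
  Δ^6: 0  0
  Δ^7: 0
The third differences are constant (-18) and nonzero, while all higher differences vanish, so the minimal degree is 3.

3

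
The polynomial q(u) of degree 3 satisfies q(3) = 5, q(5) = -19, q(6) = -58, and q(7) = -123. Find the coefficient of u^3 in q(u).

Write q(u) = au^3 + bu^2 + cu + d. Substituting each data point gives a linear system:
  27a + 9b + 3c + d = 5
  125a + 25b + 5c + d = -19
  216a + 36b + 6c + d = -58
  343a + 49b + 7c + d = -123
Solving the system yields a = -1, b = 5, c = -3, d = -4.
So q(u) = -u^3 + 5u^2 - 3u - 4.
The leading coefficient is -1.

-1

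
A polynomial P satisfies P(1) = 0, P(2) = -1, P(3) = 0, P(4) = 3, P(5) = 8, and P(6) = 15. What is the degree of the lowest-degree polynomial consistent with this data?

2

Forward differences of the values at n = 1, 2, 3, 4, 5, 6:
  P  : 0  -1  0  3  8  15
  Δ  : -1  1  3  5  7
  Δ^2: 2  2  2  2
  Δ^3: 0  0  0
  Δ^4: 0  0
  Δ^5: 0
The second differences are constant (2) and nonzero, while all higher differences vanish, so the minimal degree is 2.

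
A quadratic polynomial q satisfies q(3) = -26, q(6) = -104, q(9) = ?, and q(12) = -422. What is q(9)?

-236

On equispaced nodes a degree-2 polynomial has vanishing third forward difference, so
  - q(3) + 3·q(6) - 3·q(9) + q(12) = 0.
Substituting the known values and solving for q(9):
  -3·q(9) = 708
  q(9) = -236.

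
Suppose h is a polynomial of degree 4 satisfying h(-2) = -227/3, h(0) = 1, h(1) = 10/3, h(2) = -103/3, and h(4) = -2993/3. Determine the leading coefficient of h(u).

Write h(u) = au^4 + bu^3 + cu^2 + du + e. Substituting each data point gives a linear system:
  16a - 8b + 4c - 2d + e = -227/3
  e = 1
  a + b + c + d + e = 10/3
  16a + 8b + 4c + 2d + e = -103/3
  256a + 64b + 16c + 4d + e = -2993/3
Solving the system yields a = -5, b = 3, c = 6, d = -5/3, e = 1.
So h(u) = -5u^4 + 3u^3 + 6u^2 - (5/3)u + 1.
The leading coefficient is -5.

-5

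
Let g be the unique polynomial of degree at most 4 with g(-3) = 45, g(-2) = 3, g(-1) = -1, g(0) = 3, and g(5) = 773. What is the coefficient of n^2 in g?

0

Write g(n) = an^4 + bn^3 + cn^2 + dn + e. Substituting each data point gives a linear system:
  81a - 27b + 9c - 3d + e = 45
  16a - 8b + 4c - 2d + e = 3
  a - b + c - d + e = -1
  e = 3
  625a + 125b + 25c + 5d + e = 773
Solving the system yields a = 1, b = 1, c = 0, d = 4, e = 3.
So g(n) = n^4 + n^3 + 4n + 3.
The coefficient of n^2 is 0.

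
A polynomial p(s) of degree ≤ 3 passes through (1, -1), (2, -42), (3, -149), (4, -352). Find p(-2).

26

Write p(s) = as^3 + bs^2 + cs + d. Substituting each data point gives a linear system:
  a + b + c + d = -1
  8a + 4b + 2c + d = -42
  27a + 9b + 3c + d = -149
  64a + 16b + 4c + d = -352
Solving the system yields a = -5, b = -3, c = 3, d = 4.
So p(s) = -5s^3 - 3s^2 + 3s + 4.
Then p(-2) = 26.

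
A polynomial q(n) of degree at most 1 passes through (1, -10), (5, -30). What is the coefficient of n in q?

-5

Write q(n) = an + b. Substituting each data point gives a linear system:
  a + b = -10
  5a + b = -30
Solving the system yields a = -5, b = -5.
So q(n) = -5n - 5.
The leading coefficient is -5.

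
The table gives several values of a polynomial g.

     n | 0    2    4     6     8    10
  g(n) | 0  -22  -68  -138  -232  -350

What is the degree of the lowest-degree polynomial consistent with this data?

Forward differences of the values at n = 0, 2, 4, 6, 8, 10:
  g  : 0  -22  -68  -138  -232  -350
  Δ  : -22  -46  -70  -94  -118
  Δ^2: -24  -24  -24  -24
  Δ^3: 0  0  0
  Δ^4: 0  0
  Δ^5: 0
The second differences are constant (-24) and nonzero, while all higher differences vanish, so the minimal degree is 2.

2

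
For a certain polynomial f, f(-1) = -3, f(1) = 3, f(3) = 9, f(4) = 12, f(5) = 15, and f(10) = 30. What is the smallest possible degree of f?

1

Divided differences on the nodes -1, 1, 3, 4, 5, 10:
  order 0: -3  3  9  12  15  30
  order 1: 3  3  3  3  3
  order 2: 0  0  0  0
  order 3: 0  0  0
  order 4: 0  0
  order 5: 0
The order-1 divided differences are all 3 (nonzero) and every higher order vanishes, so the data lies on a polynomial of degree exactly 1.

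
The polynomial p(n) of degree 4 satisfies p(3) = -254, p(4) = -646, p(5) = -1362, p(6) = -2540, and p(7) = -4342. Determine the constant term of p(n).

Write p(n) = an^4 + bn^3 + cn^2 + dn + e. Substituting each data point gives a linear system:
  81a + 27b + 9c + 3d + e = -254
  256a + 64b + 16c + 4d + e = -646
  625a + 125b + 25c + 5d + e = -1362
  1296a + 216b + 36c + 6d + e = -2540
  2401a + 343b + 49c + 7d + e = -4342
Solving the system yields a = -1, b = -5, c = -5, d = 3, e = -2.
So p(n) = -n⁴ - 5n³ - 5n² + 3n - 2.
The constant term is -2.

-2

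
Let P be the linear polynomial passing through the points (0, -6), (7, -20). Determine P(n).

P(n) = -2n - 6

Write P(n) = an + b. Substituting each data point gives a linear system:
  b = -6
  7a + b = -20
Solving the system yields a = -2, b = -6.
So P(n) = -2n - 6.
Check: P(7) = -20. ✓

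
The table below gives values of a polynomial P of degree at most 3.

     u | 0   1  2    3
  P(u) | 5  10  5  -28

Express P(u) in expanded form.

P(u) = -3u^3 + 4u^2 + 4u + 5

Write P(u) = au^3 + bu^2 + cu + d. Substituting each data point gives a linear system:
  d = 5
  a + b + c + d = 10
  8a + 4b + 2c + d = 5
  27a + 9b + 3c + d = -28
Solving the system yields a = -3, b = 4, c = 4, d = 5.
So P(u) = -3u³ + 4u² + 4u + 5.
Check: P(2) = 5. ✓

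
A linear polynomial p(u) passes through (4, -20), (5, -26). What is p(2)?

Write p(u) = au + b. Substituting each data point gives a linear system:
  4a + b = -20
  5a + b = -26
Solving the system yields a = -6, b = 4.
So p(u) = -6u + 4.
Then p(2) = -8.

-8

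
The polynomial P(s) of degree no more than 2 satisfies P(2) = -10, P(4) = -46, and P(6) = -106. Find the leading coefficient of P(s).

Write P(s) = as^2 + bs + c. Substituting each data point gives a linear system:
  4a + 2b + c = -10
  16a + 4b + c = -46
  36a + 6b + c = -106
Solving the system yields a = -3, b = 0, c = 2.
So P(s) = -3s^2 + 2.
The leading coefficient is -3.

-3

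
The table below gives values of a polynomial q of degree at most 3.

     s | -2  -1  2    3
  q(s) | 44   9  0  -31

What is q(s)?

Write q(s) = as^3 + bs^2 + cs + d. Substituting each data point gives a linear system:
  -8a + 4b - 2c + d = 44
  -a + b - c + d = 9
  8a + 4b + 2c + d = 0
  27a + 9b + 3c + d = -31
Solving the system yields a = -3, b = 5, c = 1, d = 2.
So q(s) = -3s^3 + 5s^2 + s + 2.
Check: q(-1) = 9. ✓

q(s) = -3s^3 + 5s^2 + s + 2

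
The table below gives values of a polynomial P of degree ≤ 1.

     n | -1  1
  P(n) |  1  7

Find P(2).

Write P(n) = an + b. Substituting each data point gives a linear system:
  -a + b = 1
  a + b = 7
Solving the system yields a = 3, b = 4.
So P(n) = 3n + 4.
Then P(2) = 10.

10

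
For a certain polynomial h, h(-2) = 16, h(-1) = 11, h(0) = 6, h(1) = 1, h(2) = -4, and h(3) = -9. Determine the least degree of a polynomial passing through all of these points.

Forward differences of the values at u = -2, -1, 0, 1, 2, 3:
  h  : 16  11  6  1  -4  -9
  Δ  : -5  -5  -5  -5  -5
  Δ^2: 0  0  0  0
  Δ^3: 0  0  0
  Δ^4: 0  0
  Δ^5: 0
The first differences are constant (-5) and nonzero, while all higher differences vanish, so the minimal degree is 1.

1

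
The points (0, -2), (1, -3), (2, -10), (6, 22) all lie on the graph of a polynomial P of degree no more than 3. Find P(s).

P(s) = s^3 - 6s^2 + 4s - 2

Write P(s) = as^3 + bs^2 + cs + d. Substituting each data point gives a linear system:
  d = -2
  a + b + c + d = -3
  8a + 4b + 2c + d = -10
  216a + 36b + 6c + d = 22
Solving the system yields a = 1, b = -6, c = 4, d = -2.
So P(s) = s^3 - 6s^2 + 4s - 2.
Check: P(0) = -2. ✓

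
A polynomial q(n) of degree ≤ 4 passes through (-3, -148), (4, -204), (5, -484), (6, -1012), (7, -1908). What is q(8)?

-3316

Using the Lagrange interpolation formula with nodes -3, 4, 5, 6, 7:
  L_0(n) = (n - 4)(n - 5)(n - 6)(n - 7) / 5040
  L_1(n) = (n + 3)(n - 5)(n - 6)(n - 7) / -42
  L_2(n) = (n + 3)(n - 4)(n - 6)(n - 7) / 16
  L_3(n) = (n + 3)(n - 4)(n - 5)(n - 7) / -18
  L_4(n) = (n + 3)(n - 4)(n - 5)(n - 6) / 60
Then q(n) = -148·L_0(n) - 204·L_1(n) - 484·L_2(n) - 1012·L_3(n) - 1908·L_4(n).
Expanding and collecting terms gives q(n) = -n^4 + 2n^3 - 3n^2 - 6n - 4.
Evaluating at n = 8: q(8) = -3316.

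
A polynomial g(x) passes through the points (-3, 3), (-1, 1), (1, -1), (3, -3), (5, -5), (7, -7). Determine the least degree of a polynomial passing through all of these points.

1

Forward differences of the values at x = -3, -1, 1, 3, 5, 7:
  g  : 3  1  -1  -3  -5  -7
  Δ  : -2  -2  -2  -2  -2
  Δ^2: 0  0  0  0
  Δ^3: 0  0  0
  Δ^4: 0  0
  Δ^5: 0
The first differences are constant (-2) and nonzero, while all higher differences vanish, so the minimal degree is 1.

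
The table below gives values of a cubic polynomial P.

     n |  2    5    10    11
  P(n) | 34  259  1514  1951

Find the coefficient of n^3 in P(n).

1

Write P(n) = an^3 + bn^2 + cn + d. Substituting each data point gives a linear system:
  8a + 4b + 2c + d = 34
  125a + 25b + 5c + d = 259
  1000a + 100b + 10c + d = 1514
  1331a + 121b + 11c + d = 1951
Solving the system yields a = 1, b = 5, c = 1, d = 4.
So P(n) = n^3 + 5n^2 + n + 4.
The leading coefficient is 1.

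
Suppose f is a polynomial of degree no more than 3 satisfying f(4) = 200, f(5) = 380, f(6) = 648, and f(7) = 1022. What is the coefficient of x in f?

6

Write f(x) = ax^3 + bx^2 + cx + d. Substituting each data point gives a linear system:
  64a + 16b + 4c + d = 200
  125a + 25b + 5c + d = 380
  216a + 36b + 6c + d = 648
  343a + 49b + 7c + d = 1022
Solving the system yields a = 3, b = -1, c = 6, d = 0.
So f(x) = 3x^3 - x^2 + 6x.
The coefficient of x is 6.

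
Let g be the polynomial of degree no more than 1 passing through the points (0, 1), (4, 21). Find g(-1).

Write g(n) = an + b. Substituting each data point gives a linear system:
  b = 1
  4a + b = 21
Solving the system yields a = 5, b = 1.
So g(n) = 5n + 1.
Then g(-1) = -4.

-4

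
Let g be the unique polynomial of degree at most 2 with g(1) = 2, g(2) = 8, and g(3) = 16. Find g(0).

Using the Lagrange interpolation formula with nodes 1, 2, 3:
  L_0(n) = (n - 2)(n - 3) / 2
  L_1(n) = (n - 1)(n - 3) / -1
  L_2(n) = (n - 1)(n - 2) / 2
Then g(n) = 2·L_0(n) + 8·L_1(n) + 16·L_2(n).
Expanding and collecting terms gives g(n) = n^2 + 3n - 2.
Evaluating at n = 0: g(0) = -2.

-2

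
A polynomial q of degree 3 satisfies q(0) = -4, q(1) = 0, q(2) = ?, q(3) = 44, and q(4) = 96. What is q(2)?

The 4 known points determine the degree-3 polynomial uniquely.
Write q(x) = ax^3 + bx^2 + cx + d. Substituting each data point gives a linear system:
  d = -4
  a + b + c + d = 0
  27a + 9b + 3c + d = 44
  64a + 16b + 4c + d = 96
Solving the system yields a = 1, b = 2, c = 1, d = -4.
So q(x) = x^3 + 2x^2 + x - 4.
Then q(2) = 14.

14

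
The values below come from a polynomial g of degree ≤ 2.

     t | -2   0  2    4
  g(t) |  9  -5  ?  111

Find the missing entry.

29

On equispaced nodes a degree-2 polynomial has vanishing third forward difference, so
  - g(-2) + 3·g(0) - 3·g(2) + g(4) = 0.
Substituting the known values and solving for g(2):
  -3·g(2) = -87
  g(2) = 29.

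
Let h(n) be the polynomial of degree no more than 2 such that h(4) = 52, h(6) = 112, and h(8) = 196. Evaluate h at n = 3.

Using the Lagrange interpolation formula with nodes 4, 6, 8:
  L_0(n) = (n - 6)(n - 8) / 8
  L_1(n) = (n - 4)(n - 8) / -4
  L_2(n) = (n - 4)(n - 6) / 8
Then h(n) = 52·L_0(n) + 112·L_1(n) + 196·L_2(n).
Expanding and collecting terms gives h(n) = 3n^2 + 4.
Evaluating at n = 3: h(3) = 31.

31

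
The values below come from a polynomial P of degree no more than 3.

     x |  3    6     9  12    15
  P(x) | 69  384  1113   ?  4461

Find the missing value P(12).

The 4 known points determine the degree-3 polynomial uniquely.
Write P(x) = ax^3 + bx^2 + cx + d. Substituting each data point gives a linear system:
  27a + 9b + 3c + d = 69
  216a + 36b + 6c + d = 384
  729a + 81b + 9c + d = 1113
  3375a + 225b + 15c + d = 4461
Solving the system yields a = 1, b = 5, c = -3, d = 6.
So P(x) = x^3 + 5x^2 - 3x + 6.
Then P(12) = 2418.

2418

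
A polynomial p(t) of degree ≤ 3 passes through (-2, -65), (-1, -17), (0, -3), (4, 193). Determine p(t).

p(t) = 4t^3 - 5t^2 + 5t - 3

Write p(t) = at^3 + bt^2 + ct + d. Substituting each data point gives a linear system:
  -8a + 4b - 2c + d = -65
  -a + b - c + d = -17
  d = -3
  64a + 16b + 4c + d = 193
Solving the system yields a = 4, b = -5, c = 5, d = -3.
So p(t) = 4t^3 - 5t^2 + 5t - 3.
Check: p(-2) = -65. ✓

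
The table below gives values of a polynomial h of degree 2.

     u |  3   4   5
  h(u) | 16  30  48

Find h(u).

Write h(u) = au^2 + bu + c. Substituting each data point gives a linear system:
  9a + 3b + c = 16
  16a + 4b + c = 30
  25a + 5b + c = 48
Solving the system yields a = 2, b = 0, c = -2.
So h(u) = 2u² - 2.
Check: h(5) = 48. ✓

h(u) = 2u^2 - 2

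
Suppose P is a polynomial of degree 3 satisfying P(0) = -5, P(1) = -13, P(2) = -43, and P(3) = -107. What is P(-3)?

7

Using the Lagrange interpolation formula with nodes 0, 1, 2, 3:
  L_0(t) = (t - 1)(t - 2)(t - 3) / -6
  L_1(t) = t(t - 2)(t - 3) / 2
  L_2(t) = t(t - 1)(t - 3) / -2
  L_3(t) = t(t - 1)(t - 2) / 6
Then P(t) = -5·L_0(t) - 13·L_1(t) - 43·L_2(t) - 107·L_3(t).
Expanding and collecting terms gives P(t) = -2t^3 - 5t^2 - t - 5.
Evaluating at t = -3: P(-3) = 7.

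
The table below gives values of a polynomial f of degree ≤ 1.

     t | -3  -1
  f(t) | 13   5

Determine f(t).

Using the Lagrange interpolation formula with nodes -3, -1:
  L_0(t) = (t + 1) / -2
  L_1(t) = (t + 3) / 2
Then f(t) = 13·L_0(t) + 5·L_1(t).
Expanding and collecting terms gives f(t) = -4t + 1.
Check: f(-1) = 5. ✓

f(t) = -4t + 1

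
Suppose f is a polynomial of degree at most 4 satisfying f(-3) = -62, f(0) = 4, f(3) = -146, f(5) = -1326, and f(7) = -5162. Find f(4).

Using the Lagrange interpolation formula with nodes -3, 0, 3, 5, 7:
  L_0(s) = s(s - 3)(s - 5)(s - 7) / 1440
  L_1(s) = (s + 3)(s - 3)(s - 5)(s - 7) / -315
  L_2(s) = (s + 3)s(s - 5)(s - 7) / 144
  L_3(s) = (s + 3)s(s - 3)(s - 7) / -160
  L_4(s) = (s + 3)s(s - 3)(s - 5) / 560
Then f(s) = -62·L_0(s) + 4·L_1(s) - 146·L_2(s) - 1326·L_3(s) - 5162·L_4(s).
Expanding and collecting terms gives f(s) = -2s^4 - 2s^3 + 6s^2 + 4s + 4.
Evaluating at s = 4: f(4) = -524.

-524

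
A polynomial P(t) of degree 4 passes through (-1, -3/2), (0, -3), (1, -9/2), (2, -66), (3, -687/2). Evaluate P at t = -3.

-477/2

Write P(t) = at^4 + bt^3 + ct^2 + dt + e. Substituting each data point gives a linear system:
  a - b + c - d + e = -3/2
  e = -3
  a + b + c + d + e = -9/2
  16a + 8b + 4c + 2d + e = -66
  81a + 27b + 9c + 3d + e = -687/2
Solving the system yields a = -4, b = -2, c = 4, d = 1/2, e = -3.
So P(t) = -4t⁴ - 2t³ + 4t² + (1/2)t - 3.
Then P(-3) = -477/2.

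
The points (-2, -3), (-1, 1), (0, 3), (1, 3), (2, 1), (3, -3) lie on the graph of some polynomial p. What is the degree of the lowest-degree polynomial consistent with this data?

Divided differences on the nodes -2, -1, 0, 1, 2, 3:
  order 0: -3  1  3  3  1  -3
  order 1: 4  2  0  -2  -4
  order 2: -1  -1  -1  -1
  order 3: 0  0  0
  order 4: 0  0
  order 5: 0
The order-2 divided differences are all -1 (nonzero) and every higher order vanishes, so the data lies on a polynomial of degree exactly 2.

2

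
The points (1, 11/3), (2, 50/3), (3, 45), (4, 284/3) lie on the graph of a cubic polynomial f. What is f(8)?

1880/3

Forward differences of the values at n = 1, 2, 3, 4:
  f  : 11/3  50/3  45  284/3
  Δ  : 13  85/3  149/3
  Δ^2: 46/3  64/3
  Δ^3: 6
The third differences are constant, confirming degree 3.
Interpolating (Newton forward form) and evaluating at n = 8 gives f(8) = 1880/3.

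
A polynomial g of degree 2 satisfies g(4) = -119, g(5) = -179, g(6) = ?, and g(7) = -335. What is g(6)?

-251

The 3 known points determine the degree-2 polynomial uniquely.
Write g(u) = au^2 + bu + c. Substituting each data point gives a linear system:
  16a + 4b + c = -119
  25a + 5b + c = -179
  49a + 7b + c = -335
Solving the system yields a = -6, b = -6, c = 1.
So g(u) = -6u^2 - 6u + 1.
Then g(6) = -251.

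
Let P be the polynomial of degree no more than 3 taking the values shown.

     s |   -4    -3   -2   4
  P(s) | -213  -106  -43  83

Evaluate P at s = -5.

-376

Write P(s) = as^3 + bs^2 + cs + d. Substituting each data point gives a linear system:
  -64a + 16b - 4c + d = -213
  -27a + 9b - 3c + d = -106
  -8a + 4b - 2c + d = -43
  64a + 16b + 4c + d = 83
Solving the system yields a = 2, b = -4, c = 5, d = -1.
So P(s) = 2s³ - 4s² + 5s - 1.
Then P(-5) = -376.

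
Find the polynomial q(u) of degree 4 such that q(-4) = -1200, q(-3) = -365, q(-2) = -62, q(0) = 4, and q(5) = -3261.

Write q(u) = au^4 + bu^3 + cu^2 + du + e. Substituting each data point gives a linear system:
  256a - 64b + 16c - 4d + e = -1200
  81a - 27b + 9c - 3d + e = -365
  16a - 8b + 4c - 2d + e = -62
  e = 4
  625a + 125b + 25c + 5d + e = -3261
Solving the system yields a = -5, b = -1, c = 0, d = -3, e = 4.
So q(u) = -5u⁴ - u³ - 3u + 4.
Check: q(-4) = -1200. ✓

q(u) = -5u^4 - u^3 - 3u + 4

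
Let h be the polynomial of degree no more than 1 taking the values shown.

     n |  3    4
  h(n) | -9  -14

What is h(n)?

Write h(n) = an + b. Substituting each data point gives a linear system:
  3a + b = -9
  4a + b = -14
Solving the system yields a = -5, b = 6.
So h(n) = -5n + 6.
Check: h(4) = -14. ✓

h(n) = -5n + 6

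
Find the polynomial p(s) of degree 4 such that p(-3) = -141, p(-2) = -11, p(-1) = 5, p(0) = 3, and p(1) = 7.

p(s) = -3s^4 - 2s^3 + 6s^2 + 3s + 3

Write p(s) = as^4 + bs^3 + cs^2 + ds + e. Substituting each data point gives a linear system:
  81a - 27b + 9c - 3d + e = -141
  16a - 8b + 4c - 2d + e = -11
  a - b + c - d + e = 5
  e = 3
  a + b + c + d + e = 7
Solving the system yields a = -3, b = -2, c = 6, d = 3, e = 3.
So p(s) = -3s^4 - 2s^3 + 6s^2 + 3s + 3.
Check: p(0) = 3. ✓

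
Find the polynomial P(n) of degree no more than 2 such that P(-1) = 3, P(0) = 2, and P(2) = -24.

Using the Lagrange interpolation formula with nodes -1, 0, 2:
  L_0(n) = n(n - 2) / 3
  L_1(n) = (n + 1)(n - 2) / -2
  L_2(n) = (n + 1)n / 6
Then P(n) = 3·L_0(n) + 2·L_1(n) - 24·L_2(n).
Expanding and collecting terms gives P(n) = -4n^2 - 5n + 2.
Check: P(2) = -24. ✓

P(n) = -4n^2 - 5n + 2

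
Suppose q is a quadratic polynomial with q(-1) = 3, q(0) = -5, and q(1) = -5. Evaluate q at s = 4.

43

Forward differences of the values at s = -1, 0, 1:
  q  : 3  -5  -5
  Δ  : -8  0
  Δ^2: 8
The second differences are constant, confirming degree 2.
Interpolating (Newton forward form) and evaluating at s = 4 gives q(4) = 43.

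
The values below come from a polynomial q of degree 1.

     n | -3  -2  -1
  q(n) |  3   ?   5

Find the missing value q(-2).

4

On equispaced nodes a degree-1 polynomial has vanishing second forward difference, so
  q(-3) - 2·q(-2) + q(-1) = 0.
Substituting the known values and solving for q(-2):
  -2·q(-2) = -8
  q(-2) = 4.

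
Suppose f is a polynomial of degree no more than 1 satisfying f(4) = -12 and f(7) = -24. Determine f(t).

f(t) = -4t + 4

Write f(t) = at + b. Substituting each data point gives a linear system:
  4a + b = -12
  7a + b = -24
Solving the system yields a = -4, b = 4.
So f(t) = -4t + 4.
Check: f(7) = -24. ✓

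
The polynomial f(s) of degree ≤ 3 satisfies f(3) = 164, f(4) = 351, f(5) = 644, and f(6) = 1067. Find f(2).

Forward differences of the values at s = 3, 4, 5, 6:
  f  : 164  351  644  1067
  Δ  : 187  293  423
  Δ^2: 106  130
  Δ^3: 24
The third differences are constant, confirming degree 3.
Interpolating (Newton forward form) and evaluating at s = 2 gives f(2) = 59.

59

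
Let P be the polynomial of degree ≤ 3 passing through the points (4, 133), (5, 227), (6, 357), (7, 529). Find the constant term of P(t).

-3

Write P(t) = at^3 + bt^2 + ct + d. Substituting each data point gives a linear system:
  64a + 16b + 4c + d = 133
  125a + 25b + 5c + d = 227
  216a + 36b + 6c + d = 357
  343a + 49b + 7c + d = 529
Solving the system yields a = 1, b = 3, c = 6, d = -3.
So P(t) = t^3 + 3t^2 + 6t - 3.
The constant term is -3.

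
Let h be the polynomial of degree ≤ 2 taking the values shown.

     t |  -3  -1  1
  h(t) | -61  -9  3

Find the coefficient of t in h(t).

6

Write h(t) = at^2 + bt + c. Substituting each data point gives a linear system:
  9a - 3b + c = -61
  a - b + c = -9
  a + b + c = 3
Solving the system yields a = -5, b = 6, c = 2.
So h(t) = -5t^2 + 6t + 2.
The coefficient of t is 6.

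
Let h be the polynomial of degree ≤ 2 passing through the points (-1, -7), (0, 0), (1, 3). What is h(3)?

Using the Lagrange interpolation formula with nodes -1, 0, 1:
  L_0(n) = n(n - 1) / 2
  L_1(n) = (n + 1)(n - 1) / -1
  L_2(n) = (n + 1)n / 2
Then h(n) = -7·L_0(n) + 0·L_1(n) + 3·L_2(n).
Expanding and collecting terms gives h(n) = -2n² + 5n.
Evaluating at n = 3: h(3) = -3.

-3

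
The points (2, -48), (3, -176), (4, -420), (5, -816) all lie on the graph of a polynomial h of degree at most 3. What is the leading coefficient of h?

Write h(t) = at^3 + bt^2 + ct + d. Substituting each data point gives a linear system:
  8a + 4b + 2c + d = -48
  27a + 9b + 3c + d = -176
  64a + 16b + 4c + d = -420
  125a + 25b + 5c + d = -816
Solving the system yields a = -6, b = -4, c = 6, d = 4.
So h(t) = -6t³ - 4t² + 6t + 4.
The leading coefficient is -6.

-6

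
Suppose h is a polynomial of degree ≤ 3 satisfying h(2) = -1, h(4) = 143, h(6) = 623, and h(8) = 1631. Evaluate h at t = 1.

-7

Write h(t) = at^3 + bt^2 + ct + d. Substituting each data point gives a linear system:
  8a + 4b + 2c + d = -1
  64a + 16b + 4c + d = 143
  216a + 36b + 6c + d = 623
  512a + 64b + 8c + d = 1631
Solving the system yields a = 4, b = -6, c = -4, d = -1.
So h(t) = 4t³ - 6t² - 4t - 1.
Then h(1) = -7.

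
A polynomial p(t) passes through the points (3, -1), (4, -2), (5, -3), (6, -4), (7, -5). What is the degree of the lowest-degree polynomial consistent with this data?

Forward differences of the values at t = 3, 4, 5, 6, 7:
  p  : -1  -2  -3  -4  -5
  Δ  : -1  -1  -1  -1
  Δ^2: 0  0  0
  Δ^3: 0  0
  Δ^4: 0
The first differences are constant (-1) and nonzero, while all higher differences vanish, so the minimal degree is 1.

1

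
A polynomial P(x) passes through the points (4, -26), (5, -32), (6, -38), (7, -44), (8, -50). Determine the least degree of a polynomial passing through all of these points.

1

Forward differences of the values at x = 4, 5, 6, 7, 8:
  P  : -26  -32  -38  -44  -50
  Δ  : -6  -6  -6  -6
  Δ^2: 0  0  0
  Δ^3: 0  0
  Δ^4: 0
The first differences are constant (-6) and nonzero, while all higher differences vanish, so the minimal degree is 1.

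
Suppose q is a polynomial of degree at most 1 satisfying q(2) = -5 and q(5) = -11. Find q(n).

q(n) = -2n - 1

Using the Lagrange interpolation formula with nodes 2, 5:
  L_0(n) = (n - 5) / -3
  L_1(n) = (n - 2) / 3
Then q(n) = -5·L_0(n) - 11·L_1(n).
Expanding and collecting terms gives q(n) = -2n - 1.
Check: q(5) = -11. ✓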